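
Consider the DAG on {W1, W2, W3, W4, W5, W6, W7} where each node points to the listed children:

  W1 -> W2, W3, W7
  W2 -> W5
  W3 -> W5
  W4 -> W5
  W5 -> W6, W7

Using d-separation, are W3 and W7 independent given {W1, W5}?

4 paths connect W3 and W7; each must be blocked for d-separation to hold:
Path 1: W3 ← W1 → W2 → W5 → W7
  W1 is a fork here and W1 is conditioned on, so the path is blocked at W1.
Path 2: W3 ← W1 → W7
  W1 is a fork here and W1 is conditioned on, so the path is blocked at W1.
Path 3: W3 → W5 ← W2 ← W1 → W7
  W1 is a fork here and W1 is conditioned on, so the path is blocked at W1.
Path 4: W3 → W5 → W7
  W5 is a chain here and W5 is conditioned on, so the path is blocked at W5.
Since every path is blocked, d-separation holds.

Yes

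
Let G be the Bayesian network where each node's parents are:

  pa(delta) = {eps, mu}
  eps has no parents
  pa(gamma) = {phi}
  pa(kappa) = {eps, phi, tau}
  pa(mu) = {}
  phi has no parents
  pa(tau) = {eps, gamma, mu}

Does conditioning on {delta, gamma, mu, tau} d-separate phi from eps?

Yes

6 paths connect phi and eps; each must be blocked for d-separation to hold:
  1. phi → kappa ← tau ← eps — kappa:collider[blocks]; tau:chain[blocks] ⇒ blocked
  2. phi → kappa ← tau ← mu → delta ← eps — kappa:collider[blocks]; tau:chain[blocks]; mu:fork[blocks]; delta:collider[open] ⇒ blocked
  3. phi → kappa ← eps — kappa:collider[blocks] ⇒ blocked
  4. phi → gamma → tau → kappa ← eps — gamma:chain[blocks]; tau:chain[blocks]; kappa:collider[blocks] ⇒ blocked
  5. phi → gamma → tau ← eps — gamma:chain[blocks]; tau:collider[open] ⇒ blocked
  6. phi → gamma → tau ← mu → delta ← eps — gamma:chain[blocks]; tau:collider[open]; mu:fork[blocks]; delta:collider[open] ⇒ blocked
Every path is blocked, so phi and eps are d-separated given {delta, gamma, mu, tau}.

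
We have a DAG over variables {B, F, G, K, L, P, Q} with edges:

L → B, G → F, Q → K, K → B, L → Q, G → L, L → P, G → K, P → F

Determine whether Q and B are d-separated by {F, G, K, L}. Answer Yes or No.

Yes

There are 6 undirected paths between Q and B; checking each against the conditioning set {F, G, K, L}:
Path 1: Q ← L → B
  L is a fork here and L is conditioned on, so the path is blocked at L.
Path 2: Q ← L → P → F ← G → K → B
  L is a fork here and L is conditioned on, so the path is blocked at L.
Path 3: Q ← L ← G → K → B
  L is a chain here and L is conditioned on, so the path is blocked at L.
Path 4: Q → K → B
  K is a chain here and K is conditioned on, so the path is blocked at K.
Path 5: Q → K ← G → L → B
  G is a fork here and G is conditioned on, so the path is blocked at G.
Path 6: Q → K ← G → F ← P ← L → B
  G is a fork here and G is conditioned on, so the path is blocked at G.
Since every path is blocked, d-separation holds.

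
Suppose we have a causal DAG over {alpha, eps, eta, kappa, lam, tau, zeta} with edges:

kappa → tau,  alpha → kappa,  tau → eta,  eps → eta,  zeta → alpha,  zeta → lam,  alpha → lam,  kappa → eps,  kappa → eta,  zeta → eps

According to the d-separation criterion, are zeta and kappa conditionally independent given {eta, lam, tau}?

No — zeta and kappa are not d-separated given {eta, lam, tau}.

Enumerating the 5 paths from zeta to kappa and testing each for blocking by {eta, lam, tau}:
  1. zeta → eps ← kappa — eps:collider[open] ⇒ active
  2. zeta → eps → eta ← kappa — eps:chain[open]; eta:collider[open] ⇒ active
  3. zeta → eps → eta ← tau ← kappa — eps:chain[open]; eta:collider[open]; tau:chain[blocks] ⇒ blocked
  4. zeta → alpha → kappa — alpha:chain[open] ⇒ active
  5. zeta → lam ← alpha → kappa — lam:collider[open]; alpha:fork[open] ⇒ active
At least one path is unblocked, so d-separation fails.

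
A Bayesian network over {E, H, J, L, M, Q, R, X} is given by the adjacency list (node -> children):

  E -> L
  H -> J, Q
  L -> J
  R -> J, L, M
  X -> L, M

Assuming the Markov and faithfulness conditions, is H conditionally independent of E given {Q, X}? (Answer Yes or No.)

Enumerating the 3 paths from H to E and testing each for blocking by {Q, X}:
Path 1: H → J ← L ← E
  J is a collider here and neither J nor any of its descendants is conditioned on, so the collider stays closed — the path is blocked at J.
Path 2: H → J ← R → M ← X → L ← E
  J is a collider here and neither J nor any of its descendants is conditioned on, so the collider stays closed — the path is blocked at J.
Path 3: H → J ← R → L ← E
  J is a collider here and neither J nor any of its descendants is conditioned on, so the collider stays closed — the path is blocked at J.
All paths are blocked; H ⊥ E | {Q, X} holds.

Yes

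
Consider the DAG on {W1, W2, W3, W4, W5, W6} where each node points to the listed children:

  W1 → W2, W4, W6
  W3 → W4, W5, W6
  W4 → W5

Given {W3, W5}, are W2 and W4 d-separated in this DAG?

No — W2 and W4 are not d-separated given {W3, W5}.

We examine all 3 paths between W2 and W4:
Path 1: W2 ← W1 → W4
  W1 is a fork and W1 is not conditioned on — no node blocks this path, so it is active.
Path 2: W2 ← W1 → W6 ← W3 → W4
  W6 is a collider here and neither W6 nor any of its descendants is conditioned on, so the collider stays closed — the path is blocked at W6.
Path 3: W2 ← W1 → W6 ← W3 → W5 ← W4
  W6 is a collider here and neither W6 nor any of its descendants is conditioned on, so the collider stays closed — the path is blocked at W6.
At least one path is unblocked, so d-separation fails.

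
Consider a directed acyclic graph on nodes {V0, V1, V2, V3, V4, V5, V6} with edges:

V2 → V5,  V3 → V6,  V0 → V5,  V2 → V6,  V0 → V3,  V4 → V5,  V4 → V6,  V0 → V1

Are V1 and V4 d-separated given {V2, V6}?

No — V1 and V4 are not d-separated given {V2, V6}.

4 paths connect V1 and V4; each must be blocked for d-separation to hold:
  1. V1 ← V0 → V3 → V6 ← V2 → V5 ← V4 — V0:fork[open]; V3:chain[open]; V6:collider[open]; V2:fork[blocks]; V5:collider[blocks] ⇒ blocked
  2. V1 ← V0 → V3 → V6 ← V4 — V0:fork[open]; V3:chain[open]; V6:collider[open] ⇒ active
  3. V1 ← V0 → V5 ← V2 → V6 ← V4 — V0:fork[open]; V5:collider[blocks]; V2:fork[blocks]; V6:collider[open] ⇒ blocked
  4. V1 ← V0 → V5 ← V4 — V0:fork[open]; V5:collider[blocks] ⇒ blocked
Since the path V1 ← V0 → V3 → V6 ← V4 is active, V1 and V4 are not d-separated given {V2, V6}.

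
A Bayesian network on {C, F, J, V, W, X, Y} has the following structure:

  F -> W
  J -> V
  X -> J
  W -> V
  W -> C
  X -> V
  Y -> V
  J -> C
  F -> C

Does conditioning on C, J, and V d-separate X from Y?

We examine all 4 paths between X and Y:
Path 1: X → J → C ← W → V ← Y
  J is a chain here and J is conditioned on, so the path is blocked at J.
Path 2: X → J → C ← F → W → V ← Y
  J is a chain here and J is conditioned on, so the path is blocked at J.
Path 3: X → J → V ← Y
  J is a chain here and J is conditioned on, so the path is blocked at J.
Path 4: X → V ← Y
  V is a collider and V is conditioned on, which opens it — no node blocks this path, so it is active.
At least one path is unblocked, so d-separation fails.

No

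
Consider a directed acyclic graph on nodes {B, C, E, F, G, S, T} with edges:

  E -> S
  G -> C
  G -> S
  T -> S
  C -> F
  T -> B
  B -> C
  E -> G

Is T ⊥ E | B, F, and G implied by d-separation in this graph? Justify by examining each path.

Yes

We examine all 4 paths between T and E:
Path 1: T → B → C ← G ← E
  B is a chain here and B is conditioned on, so the path is blocked at B.
Path 2: T → B → C ← G → S ← E
  B is a chain here and B is conditioned on, so the path is blocked at B.
Path 3: T → S ← G ← E
  S is a collider here and neither S nor any of its descendants is conditioned on, so the collider stays closed — the path is blocked at S.
Path 4: T → S ← E
  S is a collider here and neither S nor any of its descendants is conditioned on, so the collider stays closed — the path is blocked at S.
All paths are blocked; T ⊥ E | {B, F, G} holds.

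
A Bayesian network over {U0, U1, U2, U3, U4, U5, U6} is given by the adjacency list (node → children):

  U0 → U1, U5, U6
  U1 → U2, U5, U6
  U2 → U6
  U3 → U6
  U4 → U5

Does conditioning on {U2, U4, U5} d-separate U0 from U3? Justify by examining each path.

5 paths connect U0 and U3; each must be blocked for d-separation to hold:
Path 1: U0 → U6 ← U3
  U6 is a collider here and neither U6 nor any of its descendants is conditioned on, so the collider stays closed — the path is blocked at U6.
Path 2: U0 → U1 → U6 ← U3
  U6 is a collider here and neither U6 nor any of its descendants is conditioned on, so the collider stays closed — the path is blocked at U6.
Path 3: U0 → U1 → U2 → U6 ← U3
  U2 is a chain here and U2 is conditioned on, so the path is blocked at U2.
Path 4: U0 → U5 ← U1 → U6 ← U3
  U6 is a collider here and neither U6 nor any of its descendants is conditioned on, so the collider stays closed — the path is blocked at U6.
Path 5: U0 → U5 ← U1 → U2 → U6 ← U3
  U2 is a chain here and U2 is conditioned on, so the path is blocked at U2.
All paths are blocked; U0 ⊥ U3 | {U2, U4, U5} holds.

Yes — U0 and U3 are d-separated given {U2, U4, U5}.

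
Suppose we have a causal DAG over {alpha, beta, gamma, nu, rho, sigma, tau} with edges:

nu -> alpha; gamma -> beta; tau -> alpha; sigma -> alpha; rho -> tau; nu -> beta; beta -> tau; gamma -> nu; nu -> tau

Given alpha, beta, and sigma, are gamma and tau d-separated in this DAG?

No — gamma and tau are not d-separated given {alpha, beta, sigma}.

Enumerating the 6 paths from gamma to tau and testing each for blocking by {alpha, beta, sigma}:
Path 1: gamma → nu → tau
  nu is a chain and nu is not conditioned on — no node blocks this path, so it is active.
Path 2: gamma → nu → beta → tau
  beta is a chain here and beta is conditioned on, so the path is blocked at beta.
Path 3: gamma → nu → alpha ← tau
  nu is a chain and nu is not conditioned on; alpha is a collider and alpha is conditioned on, which opens it — no node blocks this path, so it is active.
Path 4: gamma → beta → tau
  beta is a chain here and beta is conditioned on, so the path is blocked at beta.
Path 5: gamma → beta ← nu → tau
  beta is a collider and beta is conditioned on, which opens it; nu is a fork and nu is not conditioned on — no node blocks this path, so it is active.
Path 6: gamma → beta ← nu → alpha ← tau
  beta is a collider and beta is conditioned on, which opens it; nu is a fork and nu is not conditioned on; alpha is a collider and alpha is conditioned on, which opens it — no node blocks this path, so it is active.
Since the path gamma → nu → tau is active, gamma and tau are not d-separated given {alpha, beta, sigma}.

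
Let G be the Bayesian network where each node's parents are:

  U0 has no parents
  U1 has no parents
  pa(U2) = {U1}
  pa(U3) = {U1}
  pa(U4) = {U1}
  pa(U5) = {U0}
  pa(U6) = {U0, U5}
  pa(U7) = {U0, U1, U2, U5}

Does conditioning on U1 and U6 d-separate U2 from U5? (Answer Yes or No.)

We examine all 6 paths between U2 and U5:
Path 1: U2 ← U1 → U7 ← U0 → U5
  U1 is a fork here and U1 is conditioned on, so the path is blocked at U1.
Path 2: U2 ← U1 → U7 ← U0 → U6 ← U5
  U1 is a fork here and U1 is conditioned on, so the path is blocked at U1.
Path 3: U2 ← U1 → U7 ← U5
  U1 is a fork here and U1 is conditioned on, so the path is blocked at U1.
Path 4: U2 → U7 ← U0 → U5
  U7 is a collider here and neither U7 nor any of its descendants is conditioned on, so the collider stays closed — the path is blocked at U7.
Path 5: U2 → U7 ← U0 → U6 ← U5
  U7 is a collider here and neither U7 nor any of its descendants is conditioned on, so the collider stays closed — the path is blocked at U7.
Path 6: U2 → U7 ← U5
  U7 is a collider here and neither U7 nor any of its descendants is conditioned on, so the collider stays closed — the path is blocked at U7.
Since every path is blocked, d-separation holds.

Yes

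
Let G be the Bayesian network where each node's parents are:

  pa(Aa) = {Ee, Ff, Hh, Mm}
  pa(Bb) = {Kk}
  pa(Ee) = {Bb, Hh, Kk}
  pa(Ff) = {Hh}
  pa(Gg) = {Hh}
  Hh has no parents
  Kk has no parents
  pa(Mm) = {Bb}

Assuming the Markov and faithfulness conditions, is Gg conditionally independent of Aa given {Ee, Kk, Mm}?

No

There are 5 undirected paths between Gg and Aa; checking each against the conditioning set {Ee, Kk, Mm}:
Path 1: Gg ← Hh → Ff → Aa
  Hh is a fork and Hh is not conditioned on; Ff is a chain and Ff is not conditioned on — no node blocks this path, so it is active.
Path 2: Gg ← Hh → Ee ← Bb → Mm → Aa
  Mm is a chain here and Mm is conditioned on, so the path is blocked at Mm.
Path 3: Gg ← Hh → Ee → Aa
  Ee is a chain here and Ee is conditioned on, so the path is blocked at Ee.
Path 4: Gg ← Hh → Ee ← Kk → Bb → Mm → Aa
  Kk is a fork here and Kk is conditioned on, so the path is blocked at Kk.
Path 5: Gg ← Hh → Aa
  Hh is a fork and Hh is not conditioned on — no node blocks this path, so it is active.
At least one path is unblocked, so d-separation fails.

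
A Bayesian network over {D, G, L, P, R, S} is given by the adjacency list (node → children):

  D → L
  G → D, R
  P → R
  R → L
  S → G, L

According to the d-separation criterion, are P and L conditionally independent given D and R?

No

We examine all 3 paths between P and L:
  1. P → R ← G ← S → L — R:collider[open]; G:chain[open]; S:fork[open] ⇒ active
  2. P → R ← G → D → L — R:collider[open]; G:fork[open]; D:chain[blocks] ⇒ blocked
  3. P → R → L — R:chain[blocks] ⇒ blocked
At least one path is unblocked, so d-separation fails.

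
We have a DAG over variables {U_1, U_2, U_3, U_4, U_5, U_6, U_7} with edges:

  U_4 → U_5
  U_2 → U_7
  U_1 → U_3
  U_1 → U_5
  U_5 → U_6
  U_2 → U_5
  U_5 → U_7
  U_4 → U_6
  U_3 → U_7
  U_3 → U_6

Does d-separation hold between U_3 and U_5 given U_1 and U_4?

Yes

We examine all 5 paths between U_3 and U_5:
  1. U_3 ← U_1 → U_5 — U_1:fork[blocks] ⇒ blocked
  2. U_3 → U_7 ← U_5 — U_7:collider[blocks] ⇒ blocked
  3. U_3 → U_7 ← U_2 → U_5 — U_7:collider[blocks]; U_2:fork[open] ⇒ blocked
  4. U_3 → U_6 ← U_5 — U_6:collider[blocks] ⇒ blocked
  5. U_3 → U_6 ← U_4 → U_5 — U_6:collider[blocks]; U_4:fork[blocks] ⇒ blocked
All paths are blocked; U_3 ⊥ U_5 | {U_1, U_4} holds.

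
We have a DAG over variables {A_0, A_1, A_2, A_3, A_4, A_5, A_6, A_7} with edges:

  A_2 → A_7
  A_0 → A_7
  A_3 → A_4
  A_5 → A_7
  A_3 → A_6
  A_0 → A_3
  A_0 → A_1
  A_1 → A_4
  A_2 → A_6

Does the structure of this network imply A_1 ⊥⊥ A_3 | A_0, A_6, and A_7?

Yes — A_1 and A_3 are d-separated given {A_0, A_6, A_7}.

We examine all 3 paths between A_1 and A_3:
Path 1: A_1 → A_4 ← A_3
  A_4 is a collider here and neither A_4 nor any of its descendants is conditioned on, so the collider stays closed — the path is blocked at A_4.
Path 2: A_1 ← A_0 → A_7 ← A_2 → A_6 ← A_3
  A_0 is a fork here and A_0 is conditioned on, so the path is blocked at A_0.
Path 3: A_1 ← A_0 → A_3
  A_0 is a fork here and A_0 is conditioned on, so the path is blocked at A_0.
Since every path is blocked, d-separation holds.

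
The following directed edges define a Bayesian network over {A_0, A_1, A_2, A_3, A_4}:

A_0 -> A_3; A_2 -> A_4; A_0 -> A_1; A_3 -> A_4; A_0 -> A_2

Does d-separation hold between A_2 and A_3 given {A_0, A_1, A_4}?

No

We examine all 2 paths between A_2 and A_3:
Path 1: A_2 ← A_0 → A_3
  A_0 is a fork here and A_0 is conditioned on, so the path is blocked at A_0.
Path 2: A_2 → A_4 ← A_3
  A_4 is a collider and A_4 is conditioned on, which opens it — no node blocks this path, so it is active.
Because an active path exists, A_2 and A_3 are not d-separated.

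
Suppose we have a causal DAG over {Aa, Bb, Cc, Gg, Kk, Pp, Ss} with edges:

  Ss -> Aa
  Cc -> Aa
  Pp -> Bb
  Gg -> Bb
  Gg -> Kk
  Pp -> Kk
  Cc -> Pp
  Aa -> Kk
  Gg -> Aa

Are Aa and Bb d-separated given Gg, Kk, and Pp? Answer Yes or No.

Yes — Aa and Bb are d-separated given {Gg, Kk, Pp}.

We examine all 6 paths between Aa and Bb:
Path 1: Aa ← Cc → Pp → Bb
  Pp is a chain here and Pp is conditioned on, so the path is blocked at Pp.
Path 2: Aa ← Cc → Pp → Kk ← Gg → Bb
  Pp is a chain here and Pp is conditioned on, so the path is blocked at Pp.
Path 3: Aa ← Gg → Bb
  Gg is a fork here and Gg is conditioned on, so the path is blocked at Gg.
Path 4: Aa ← Gg → Kk ← Pp → Bb
  Gg is a fork here and Gg is conditioned on, so the path is blocked at Gg.
Path 5: Aa → Kk ← Gg → Bb
  Gg is a fork here and Gg is conditioned on, so the path is blocked at Gg.
Path 6: Aa → Kk ← Pp → Bb
  Pp is a fork here and Pp is conditioned on, so the path is blocked at Pp.
Since every path is blocked, d-separation holds.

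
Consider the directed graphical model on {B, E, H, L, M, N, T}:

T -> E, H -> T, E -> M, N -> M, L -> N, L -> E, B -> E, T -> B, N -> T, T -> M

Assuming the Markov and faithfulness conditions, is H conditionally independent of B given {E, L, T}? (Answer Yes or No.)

There are 6 undirected paths between H and B; checking each against the conditioning set {E, L, T}:
  1. H → T ← N ← L → E ← B — T:collider[open]; N:chain[open]; L:fork[blocks]; E:collider[open] ⇒ blocked
  2. H → T ← N → M ← E ← B — T:collider[open]; N:fork[open]; M:collider[blocks]; E:chain[blocks] ⇒ blocked
  3. H → T → B — T:chain[blocks] ⇒ blocked
  4. H → T → M ← N ← L → E ← B — T:chain[blocks]; M:collider[blocks]; N:chain[open]; L:fork[blocks]; E:collider[open] ⇒ blocked
  5. H → T → M ← E ← B — T:chain[blocks]; M:collider[blocks]; E:chain[blocks] ⇒ blocked
  6. H → T → E ← B — T:chain[blocks]; E:collider[open] ⇒ blocked
All paths are blocked; H ⊥ B | {E, L, T} holds.

Yes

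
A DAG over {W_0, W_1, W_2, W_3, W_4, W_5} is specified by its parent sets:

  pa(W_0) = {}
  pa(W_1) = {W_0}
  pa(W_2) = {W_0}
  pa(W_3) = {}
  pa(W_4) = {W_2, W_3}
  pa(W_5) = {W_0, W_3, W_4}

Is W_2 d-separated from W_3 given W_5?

4 paths connect W_2 and W_3; each must be blocked for d-separation to hold:
Path 1: W_2 → W_4 → W_5 ← W_3
  W_4 is a chain and W_4 is not conditioned on; W_5 is a collider and W_5 is conditioned on, which opens it — no node blocks this path, so it is active.
Path 2: W_2 → W_4 ← W_3
  W_4 is a collider and its descendant W_5 is conditioned on, which opens it — no node blocks this path, so it is active.
Path 3: W_2 ← W_0 → W_5 ← W_3
  W_0 is a fork and W_0 is not conditioned on; W_5 is a collider and W_5 is conditioned on, which opens it — no node blocks this path, so it is active.
Path 4: W_2 ← W_0 → W_5 ← W_4 ← W_3
  W_0 is a fork and W_0 is not conditioned on; W_5 is a collider and W_5 is conditioned on, which opens it; W_4 is a chain and W_4 is not conditioned on — no node blocks this path, so it is active.
Because an active path exists, W_2 and W_3 are not d-separated.

No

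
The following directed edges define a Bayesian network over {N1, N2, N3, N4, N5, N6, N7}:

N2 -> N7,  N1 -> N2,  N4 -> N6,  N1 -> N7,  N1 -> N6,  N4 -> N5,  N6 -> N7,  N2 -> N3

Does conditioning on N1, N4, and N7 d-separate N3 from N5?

We examine all 4 paths between N3 and N5:
Path 1: N3 ← N2 → N7 ← N1 → N6 ← N4 → N5
  N1 is a fork here and N1 is conditioned on, so the path is blocked at N1.
Path 2: N3 ← N2 → N7 ← N6 ← N4 → N5
  N4 is a fork here and N4 is conditioned on, so the path is blocked at N4.
Path 3: N3 ← N2 ← N1 → N7 ← N6 ← N4 → N5
  N1 is a fork here and N1 is conditioned on, so the path is blocked at N1.
Path 4: N3 ← N2 ← N1 → N6 ← N4 → N5
  N1 is a fork here and N1 is conditioned on, so the path is blocked at N1.
All paths are blocked; N3 ⊥ N5 | {N1, N4, N7} holds.

Yes — N3 and N5 are d-separated given {N1, N4, N7}.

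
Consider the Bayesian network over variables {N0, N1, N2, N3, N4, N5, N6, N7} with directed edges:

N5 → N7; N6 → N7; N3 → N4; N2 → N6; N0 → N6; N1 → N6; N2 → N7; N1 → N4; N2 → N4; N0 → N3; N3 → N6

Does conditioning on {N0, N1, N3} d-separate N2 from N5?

We examine all 5 paths between N2 and N5:
  1. N2 → N6 → N7 ← N5 — N6:chain[open]; N7:collider[blocks] ⇒ blocked
  2. N2 → N7 ← N5 — N7:collider[blocks] ⇒ blocked
  3. N2 → N4 ← N1 → N6 → N7 ← N5 — N4:collider[blocks]; N1:fork[blocks]; N6:chain[open]; N7:collider[blocks] ⇒ blocked
  4. N2 → N4 ← N3 ← N0 → N6 → N7 ← N5 — N4:collider[blocks]; N3:chain[blocks]; N0:fork[blocks]; N6:chain[open]; N7:collider[blocks] ⇒ blocked
  5. N2 → N4 ← N3 → N6 → N7 ← N5 — N4:collider[blocks]; N3:fork[blocks]; N6:chain[open]; N7:collider[blocks] ⇒ blocked
Every path is blocked, so N2 and N5 are d-separated given {N0, N1, N3}.

Yes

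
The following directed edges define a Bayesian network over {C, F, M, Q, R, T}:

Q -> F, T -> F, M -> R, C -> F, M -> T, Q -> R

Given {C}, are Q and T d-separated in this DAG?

We examine all 2 paths between Q and T:
Path 1: Q → R ← M → T
  R is a collider here and neither R nor any of its descendants is conditioned on, so the collider stays closed — the path is blocked at R.
Path 2: Q → F ← T
  F is a collider here and neither F nor any of its descendants is conditioned on, so the collider stays closed — the path is blocked at F.
All paths are blocked; Q ⊥ T | {C} holds.

Yes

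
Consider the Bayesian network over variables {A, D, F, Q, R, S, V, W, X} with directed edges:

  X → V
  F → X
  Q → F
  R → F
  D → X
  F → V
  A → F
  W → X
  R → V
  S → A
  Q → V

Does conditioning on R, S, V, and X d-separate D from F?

No

There are 4 undirected paths between D and F; checking each against the conditioning set {R, S, V, X}:
Path 1: D → X → V ← F
  X is a chain here and X is conditioned on, so the path is blocked at X.
Path 2: D → X → V ← Q → F
  X is a chain here and X is conditioned on, so the path is blocked at X.
Path 3: D → X → V ← R → F
  X is a chain here and X is conditioned on, so the path is blocked at X.
Path 4: D → X ← F
  X is a collider and X is conditioned on, which opens it — no node blocks this path, so it is active.
Because an active path exists, D and F are not d-separated.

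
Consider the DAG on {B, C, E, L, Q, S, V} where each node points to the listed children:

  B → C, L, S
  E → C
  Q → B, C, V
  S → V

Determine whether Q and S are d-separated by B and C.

Enumerating the 3 paths from Q to S and testing each for blocking by {B, C}:
Path 1: Q → V ← S
  V is a collider here and neither V nor any of its descendants is conditioned on, so the collider stays closed — the path is blocked at V.
Path 2: Q → C ← B → S
  B is a fork here and B is conditioned on, so the path is blocked at B.
Path 3: Q → B → S
  B is a chain here and B is conditioned on, so the path is blocked at B.
All paths are blocked; Q ⊥ S | {B, C} holds.

Yes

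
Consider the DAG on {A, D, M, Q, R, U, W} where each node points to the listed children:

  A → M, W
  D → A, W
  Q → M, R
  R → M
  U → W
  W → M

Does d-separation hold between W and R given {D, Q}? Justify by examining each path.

Yes — W and R are d-separated given {D, Q}.

We examine all 6 paths between W and R:
Path 1: W → M ← R
  M is a collider here and neither M nor any of its descendants is conditioned on, so the collider stays closed — the path is blocked at M.
Path 2: W → M ← Q → R
  M is a collider here and neither M nor any of its descendants is conditioned on, so the collider stays closed — the path is blocked at M.
Path 3: W ← D → A → M ← R
  D is a fork here and D is conditioned on, so the path is blocked at D.
Path 4: W ← D → A → M ← Q → R
  D is a fork here and D is conditioned on, so the path is blocked at D.
Path 5: W ← A → M ← R
  M is a collider here and neither M nor any of its descendants is conditioned on, so the collider stays closed — the path is blocked at M.
Path 6: W ← A → M ← Q → R
  M is a collider here and neither M nor any of its descendants is conditioned on, so the collider stays closed — the path is blocked at M.
Since every path is blocked, d-separation holds.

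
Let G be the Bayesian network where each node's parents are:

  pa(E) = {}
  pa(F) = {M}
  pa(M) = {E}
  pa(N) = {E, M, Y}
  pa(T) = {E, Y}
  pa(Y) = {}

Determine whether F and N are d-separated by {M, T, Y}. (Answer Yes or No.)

Yes — F and N are d-separated given {M, T, Y}.

Enumerating the 3 paths from F to N and testing each for blocking by {M, T, Y}:
  1. F ← M ← E → N — M:chain[blocks]; E:fork[open] ⇒ blocked
  2. F ← M ← E → T ← Y → N — M:chain[blocks]; E:fork[open]; T:collider[open]; Y:fork[blocks] ⇒ blocked
  3. F ← M → N — M:fork[blocks] ⇒ blocked
Every path is blocked, so F and N are d-separated given {M, T, Y}.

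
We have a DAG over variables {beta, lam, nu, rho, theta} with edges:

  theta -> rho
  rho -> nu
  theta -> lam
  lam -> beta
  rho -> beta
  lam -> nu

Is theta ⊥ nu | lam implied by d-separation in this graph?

There are 4 undirected paths between theta and nu; checking each against the conditioning set {lam}:
Path 1: theta → lam → beta ← rho → nu
  lam is a chain here and lam is conditioned on, so the path is blocked at lam.
Path 2: theta → lam → nu
  lam is a chain here and lam is conditioned on, so the path is blocked at lam.
Path 3: theta → rho → beta ← lam → nu
  beta is a collider here and neither beta nor any of its descendants is conditioned on, so the collider stays closed — the path is blocked at beta.
Path 4: theta → rho → nu
  rho is a chain and rho is not conditioned on — no node blocks this path, so it is active.
At least one path is unblocked, so d-separation fails.

No — theta and nu are not d-separated given {lam}.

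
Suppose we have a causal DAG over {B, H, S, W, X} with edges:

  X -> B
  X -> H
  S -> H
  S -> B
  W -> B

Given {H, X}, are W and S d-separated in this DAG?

We examine all 2 paths between W and S:
  1. W → B ← S — B:collider[blocks] ⇒ blocked
  2. W → B ← X → H ← S — B:collider[blocks]; X:fork[blocks]; H:collider[open] ⇒ blocked
Since every path is blocked, d-separation holds.

Yes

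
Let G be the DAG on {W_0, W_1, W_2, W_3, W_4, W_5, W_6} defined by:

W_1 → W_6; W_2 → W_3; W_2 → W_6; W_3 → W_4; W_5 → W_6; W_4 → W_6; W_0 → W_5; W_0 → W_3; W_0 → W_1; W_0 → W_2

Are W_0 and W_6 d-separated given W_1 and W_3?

No

Enumerating the 6 paths from W_0 to W_6 and testing each for blocking by {W_1, W_3}:
Path 1: W_0 → W_3 → W_4 → W_6
  W_3 is a chain here and W_3 is conditioned on, so the path is blocked at W_3.
Path 2: W_0 → W_3 ← W_2 → W_6
  W_3 is a collider and W_3 is conditioned on, which opens it; W_2 is a fork and W_2 is not conditioned on — no node blocks this path, so it is active.
Path 3: W_0 → W_5 → W_6
  W_5 is a chain and W_5 is not conditioned on — no node blocks this path, so it is active.
Path 4: W_0 → W_2 → W_3 → W_4 → W_6
  W_3 is a chain here and W_3 is conditioned on, so the path is blocked at W_3.
Path 5: W_0 → W_2 → W_6
  W_2 is a chain and W_2 is not conditioned on — no node blocks this path, so it is active.
Path 6: W_0 → W_1 → W_6
  W_1 is a chain here and W_1 is conditioned on, so the path is blocked at W_1.
Because an active path exists, W_0 and W_6 are not d-separated.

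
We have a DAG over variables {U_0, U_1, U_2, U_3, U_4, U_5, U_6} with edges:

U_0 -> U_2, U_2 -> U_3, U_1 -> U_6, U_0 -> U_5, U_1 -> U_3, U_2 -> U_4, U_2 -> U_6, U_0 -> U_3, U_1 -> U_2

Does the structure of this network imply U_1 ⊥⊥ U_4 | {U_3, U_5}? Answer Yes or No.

Enumerating the 4 paths from U_1 to U_4 and testing each for blocking by {U_3, U_5}:
Path 1: U_1 → U_2 → U_4
  U_2 is a chain and U_2 is not conditioned on — no node blocks this path, so it is active.
Path 2: U_1 → U_6 ← U_2 → U_4
  U_6 is a collider here and neither U_6 nor any of its descendants is conditioned on, so the collider stays closed — the path is blocked at U_6.
Path 3: U_1 → U_3 ← U_2 → U_4
  U_3 is a collider and U_3 is conditioned on, which opens it; U_2 is a fork and U_2 is not conditioned on — no node blocks this path, so it is active.
Path 4: U_1 → U_3 ← U_0 → U_2 → U_4
  U_3 is a collider and U_3 is conditioned on, which opens it; U_0 is a fork and U_0 is not conditioned on; U_2 is a chain and U_2 is not conditioned on — no node blocks this path, so it is active.
Because an active path exists, U_1 and U_4 are not d-separated.

No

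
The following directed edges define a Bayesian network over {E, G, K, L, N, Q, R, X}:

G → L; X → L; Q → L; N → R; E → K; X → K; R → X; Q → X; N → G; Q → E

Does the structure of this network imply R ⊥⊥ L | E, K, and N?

No — R and L are not d-separated given {E, K, N}.

Enumerating the 4 paths from R to L and testing each for blocking by {E, K, N}:
  1. R → X → L — X:chain[open] ⇒ active
  2. R → X → K ← E ← Q → L — X:chain[open]; K:collider[open]; E:chain[blocks]; Q:fork[open] ⇒ blocked
  3. R → X ← Q → L — X:collider[open]; Q:fork[open] ⇒ active
  4. R ← N → G → L — N:fork[blocks]; G:chain[open] ⇒ blocked
Because an active path exists, R and L are not d-separated.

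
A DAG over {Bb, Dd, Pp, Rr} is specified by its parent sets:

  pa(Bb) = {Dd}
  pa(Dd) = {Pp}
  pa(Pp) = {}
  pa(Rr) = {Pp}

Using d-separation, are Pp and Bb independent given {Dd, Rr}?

Yes

There is one path between Pp and Bb:
Path 1: Pp → Dd → Bb
  Dd is a chain here and Dd is conditioned on, so the path is blocked at Dd.
All paths are blocked; Pp ⊥ Bb | {Dd, Rr} holds.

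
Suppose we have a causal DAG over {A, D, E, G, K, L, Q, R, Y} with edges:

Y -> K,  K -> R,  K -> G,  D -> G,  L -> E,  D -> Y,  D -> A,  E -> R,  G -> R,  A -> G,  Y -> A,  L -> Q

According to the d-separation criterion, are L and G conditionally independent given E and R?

Yes

There are 6 undirected paths between L and G; checking each against the conditioning set {E, R}:
  1. L → E → R ← G — E:chain[blocks]; R:collider[open] ⇒ blocked
  2. L → E → R ← K → G — E:chain[blocks]; R:collider[open]; K:fork[open] ⇒ blocked
  3. L → E → R ← K ← Y ← D → G — E:chain[blocks]; R:collider[open]; K:chain[open]; Y:chain[open]; D:fork[open] ⇒ blocked
  4. L → E → R ← K ← Y ← D → A → G — E:chain[blocks]; R:collider[open]; K:chain[open]; Y:chain[open]; D:fork[open]; A:chain[open] ⇒ blocked
  5. L → E → R ← K ← Y → A → G — E:chain[blocks]; R:collider[open]; K:chain[open]; Y:fork[open]; A:chain[open] ⇒ blocked
  6. L → E → R ← K ← Y → A ← D → G — E:chain[blocks]; R:collider[open]; K:chain[open]; Y:fork[open]; A:collider[open]; D:fork[open] ⇒ blocked
All paths are blocked; L ⊥ G | {E, R} holds.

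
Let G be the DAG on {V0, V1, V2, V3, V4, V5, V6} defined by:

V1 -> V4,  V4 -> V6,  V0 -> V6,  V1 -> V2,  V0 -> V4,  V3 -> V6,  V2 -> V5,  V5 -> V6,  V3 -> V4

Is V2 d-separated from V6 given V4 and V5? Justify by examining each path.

No

We examine all 4 paths between V2 and V6:
Path 1: V2 → V5 → V6
  V5 is a chain here and V5 is conditioned on, so the path is blocked at V5.
Path 2: V2 ← V1 → V4 ← V0 → V6
  V1 is a fork and V1 is not conditioned on; V4 is a collider and V4 is conditioned on, which opens it; V0 is a fork and V0 is not conditioned on — no node blocks this path, so it is active.
Path 3: V2 ← V1 → V4 ← V3 → V6
  V1 is a fork and V1 is not conditioned on; V4 is a collider and V4 is conditioned on, which opens it; V3 is a fork and V3 is not conditioned on — no node blocks this path, so it is active.
Path 4: V2 ← V1 → V4 → V6
  V4 is a chain here and V4 is conditioned on, so the path is blocked at V4.
Since the path V2 ← V1 → V4 ← V0 → V6 is active, V2 and V6 are not d-separated given {V4, V5}.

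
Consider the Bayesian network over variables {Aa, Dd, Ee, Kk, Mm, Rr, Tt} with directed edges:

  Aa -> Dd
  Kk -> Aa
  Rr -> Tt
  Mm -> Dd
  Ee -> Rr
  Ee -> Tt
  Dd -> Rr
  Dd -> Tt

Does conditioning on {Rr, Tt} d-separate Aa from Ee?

Enumerating the 4 paths from Aa to Ee and testing each for blocking by {Rr, Tt}:
  1. Aa → Dd → Tt ← Ee — Dd:chain[open]; Tt:collider[open] ⇒ active
  2. Aa → Dd → Tt ← Rr ← Ee — Dd:chain[open]; Tt:collider[open]; Rr:chain[blocks] ⇒ blocked
  3. Aa → Dd → Rr → Tt ← Ee — Dd:chain[open]; Rr:chain[blocks]; Tt:collider[open] ⇒ blocked
  4. Aa → Dd → Rr ← Ee — Dd:chain[open]; Rr:collider[open] ⇒ active
Since the path Aa → Dd → Tt ← Ee is active, Aa and Ee are not d-separated given {Rr, Tt}.

No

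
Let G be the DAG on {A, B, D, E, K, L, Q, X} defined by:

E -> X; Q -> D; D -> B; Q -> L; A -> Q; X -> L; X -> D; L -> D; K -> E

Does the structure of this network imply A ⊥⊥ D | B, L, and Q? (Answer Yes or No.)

Yes

Enumerating the 3 paths from A to D and testing each for blocking by {B, L, Q}:
Path 1: A → Q → D
  Q is a chain here and Q is conditioned on, so the path is blocked at Q.
Path 2: A → Q → L → D
  Q is a chain here and Q is conditioned on, so the path is blocked at Q.
Path 3: A → Q → L ← X → D
  Q is a chain here and Q is conditioned on, so the path is blocked at Q.
All paths are blocked; A ⊥ D | {B, L, Q} holds.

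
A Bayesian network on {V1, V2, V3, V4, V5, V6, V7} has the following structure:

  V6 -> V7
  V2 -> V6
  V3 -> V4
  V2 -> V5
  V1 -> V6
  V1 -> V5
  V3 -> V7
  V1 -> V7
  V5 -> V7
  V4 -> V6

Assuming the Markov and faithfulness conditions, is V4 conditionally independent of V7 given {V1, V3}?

There are 6 undirected paths between V4 and V7; checking each against the conditioning set {V1, V3}:
Path 1: V4 ← V3 → V7
  V3 is a fork here and V3 is conditioned on, so the path is blocked at V3.
Path 2: V4 → V6 ← V2 → V5 ← V1 → V7
  V6 is a collider here and neither V6 nor any of its descendants is conditioned on, so the collider stays closed — the path is blocked at V6.
Path 3: V4 → V6 ← V2 → V5 → V7
  V6 is a collider here and neither V6 nor any of its descendants is conditioned on, so the collider stays closed — the path is blocked at V6.
Path 4: V4 → V6 ← V1 → V7
  V6 is a collider here and neither V6 nor any of its descendants is conditioned on, so the collider stays closed — the path is blocked at V6.
Path 5: V4 → V6 ← V1 → V5 → V7
  V6 is a collider here and neither V6 nor any of its descendants is conditioned on, so the collider stays closed — the path is blocked at V6.
Path 6: V4 → V6 → V7
  V6 is a chain and V6 is not conditioned on — no node blocks this path, so it is active.
At least one path is unblocked, so d-separation fails.

No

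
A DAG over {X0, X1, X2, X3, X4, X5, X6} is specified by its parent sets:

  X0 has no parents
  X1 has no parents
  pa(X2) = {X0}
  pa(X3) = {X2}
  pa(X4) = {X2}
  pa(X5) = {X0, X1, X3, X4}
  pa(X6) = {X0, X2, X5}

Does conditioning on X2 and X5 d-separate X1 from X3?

There are 6 undirected paths between X1 and X3; checking each against the conditioning set {X2, X5}:
Path 1: X1 → X5 → X6 ← X2 → X3
  X5 is a chain here and X5 is conditioned on, so the path is blocked at X5.
Path 2: X1 → X5 → X6 ← X0 → X2 → X3
  X5 is a chain here and X5 is conditioned on, so the path is blocked at X5.
Path 3: X1 → X5 ← X3
  X5 is a collider and X5 is conditioned on, which opens it — no node blocks this path, so it is active.
Path 4: X1 → X5 ← X0 → X6 ← X2 → X3
  X6 is a collider here and neither X6 nor any of its descendants is conditioned on, so the collider stays closed — the path is blocked at X6.
Path 5: X1 → X5 ← X0 → X2 → X3
  X2 is a chain here and X2 is conditioned on, so the path is blocked at X2.
Path 6: X1 → X5 ← X4 ← X2 → X3
  X2 is a fork here and X2 is conditioned on, so the path is blocked at X2.
Because an active path exists, X1 and X3 are not d-separated.

No — X1 and X3 are not d-separated given {X2, X5}.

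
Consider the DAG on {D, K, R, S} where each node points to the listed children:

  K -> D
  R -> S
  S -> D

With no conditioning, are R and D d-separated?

No

The only undirected path from R to D is:
Path 1: R → S → D
  S is a chain and S is not conditioned on — no node blocks this path, so it is active.
At least one path is unblocked, so d-separation fails.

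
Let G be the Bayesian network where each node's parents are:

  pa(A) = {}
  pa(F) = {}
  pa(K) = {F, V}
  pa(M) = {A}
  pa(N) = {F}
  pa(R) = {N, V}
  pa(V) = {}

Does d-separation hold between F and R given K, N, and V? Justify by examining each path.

2 paths connect F and R; each must be blocked for d-separation to hold:
Path 1: F → N → R
  N is a chain here and N is conditioned on, so the path is blocked at N.
Path 2: F → K ← V → R
  V is a fork here and V is conditioned on, so the path is blocked at V.
All paths are blocked; F ⊥ R | {K, N, V} holds.

Yes — F and R are d-separated given {K, N, V}.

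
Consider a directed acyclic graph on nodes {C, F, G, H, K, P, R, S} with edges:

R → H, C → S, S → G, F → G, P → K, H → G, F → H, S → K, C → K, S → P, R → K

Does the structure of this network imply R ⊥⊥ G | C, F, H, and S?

There are 5 undirected paths between R and G; checking each against the conditioning set {C, F, H, S}:
Path 1: R → H → G
  H is a chain here and H is conditioned on, so the path is blocked at H.
Path 2: R → H ← F → G
  F is a fork here and F is conditioned on, so the path is blocked at F.
Path 3: R → K ← S → G
  K is a collider here and neither K nor any of its descendants is conditioned on, so the collider stays closed — the path is blocked at K.
Path 4: R → K ← C → S → G
  K is a collider here and neither K nor any of its descendants is conditioned on, so the collider stays closed — the path is blocked at K.
Path 5: R → K ← P ← S → G
  K is a collider here and neither K nor any of its descendants is conditioned on, so the collider stays closed — the path is blocked at K.
Since every path is blocked, d-separation holds.

Yes — R and G are d-separated given {C, F, H, S}.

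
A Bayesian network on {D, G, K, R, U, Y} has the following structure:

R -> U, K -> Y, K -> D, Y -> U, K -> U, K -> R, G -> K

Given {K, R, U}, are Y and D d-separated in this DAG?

Yes

We examine all 3 paths between Y and D:
Path 1: Y ← K → D
  K is a fork here and K is conditioned on, so the path is blocked at K.
Path 2: Y → U ← K → D
  K is a fork here and K is conditioned on, so the path is blocked at K.
Path 3: Y → U ← R ← K → D
  R is a chain here and R is conditioned on, so the path is blocked at R.
Every path is blocked, so Y and D are d-separated given {K, R, U}.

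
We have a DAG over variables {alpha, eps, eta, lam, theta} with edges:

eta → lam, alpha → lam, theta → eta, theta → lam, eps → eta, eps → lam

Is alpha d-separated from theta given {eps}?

Enumerating the 3 paths from alpha to theta and testing each for blocking by {eps}:
Path 1: alpha → lam ← eta ← theta
  lam is a collider here and neither lam nor any of its descendants is conditioned on, so the collider stays closed — the path is blocked at lam.
Path 2: alpha → lam ← eps → eta ← theta
  lam is a collider here and neither lam nor any of its descendants is conditioned on, so the collider stays closed — the path is blocked at lam.
Path 3: alpha → lam ← theta
  lam is a collider here and neither lam nor any of its descendants is conditioned on, so the collider stays closed — the path is blocked at lam.
Every path is blocked, so alpha and theta are d-separated given {eps}.

Yes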